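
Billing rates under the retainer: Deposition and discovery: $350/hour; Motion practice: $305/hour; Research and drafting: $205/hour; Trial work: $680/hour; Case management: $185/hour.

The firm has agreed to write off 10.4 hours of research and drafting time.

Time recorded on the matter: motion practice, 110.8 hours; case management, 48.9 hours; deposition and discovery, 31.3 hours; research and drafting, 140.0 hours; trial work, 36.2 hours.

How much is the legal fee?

$104,979.50

Deposition and discovery: 31.3 × $350 = $10,955.00
Motion practice: 110.8 × $305 = $33,794.00
Research and drafting: 140.0 × $205 = $28,700.00
Trial work: 36.2 × $680 = $24,616.00
Case management: 48.9 × $185 = $9,046.50
Subtotal: $107,111.50
Write-off: 10.4 × $205 = $2,132.00
Total: $107,111.50 − $2,132.00 = $104,979.50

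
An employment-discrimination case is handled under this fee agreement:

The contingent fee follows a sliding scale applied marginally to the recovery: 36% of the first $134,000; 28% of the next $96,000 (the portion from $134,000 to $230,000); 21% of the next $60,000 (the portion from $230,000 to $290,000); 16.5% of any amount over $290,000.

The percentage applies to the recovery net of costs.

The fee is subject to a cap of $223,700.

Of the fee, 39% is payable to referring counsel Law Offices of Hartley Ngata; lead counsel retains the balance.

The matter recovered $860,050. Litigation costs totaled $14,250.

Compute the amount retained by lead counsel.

$109,450.47

Fee base (net of costs): $860,050 − $14,250 = $845,800
First $134,000 at 36% = $48,240.00
Next $96,000 at 28% = $26,880.00
Next $60,000 at 21% = $12,600.00
Remaining $555,800 at 16.5% = $91,707.00
Fee: $48,240.00 + $26,880.00 + $12,600.00 + $91,707.00 = $179,427.00
$179,427.00 is under the $223,700 cap.
Referral share: 39% of $179,427.00 = $69,976.53; lead counsel retains $179,427.00 − $69,976.53 = $109,450.47.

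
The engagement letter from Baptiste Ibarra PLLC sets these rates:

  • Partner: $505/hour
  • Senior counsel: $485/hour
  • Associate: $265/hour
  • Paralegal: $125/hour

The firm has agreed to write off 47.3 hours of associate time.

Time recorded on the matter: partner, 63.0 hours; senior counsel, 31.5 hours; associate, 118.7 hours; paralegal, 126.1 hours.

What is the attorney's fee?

$81,776.00

Partner: 63.0 × $505 = $31,815.00
Senior counsel: 31.5 × $485 = $15,277.50
Associate: 118.7 × $265 = $31,455.50
Paralegal: 126.1 × $125 = $15,762.50
Subtotal: $94,310.50
Write-off: 47.3 × $265 = $12,534.50
Total: $94,310.50 − $12,534.50 = $81,776.00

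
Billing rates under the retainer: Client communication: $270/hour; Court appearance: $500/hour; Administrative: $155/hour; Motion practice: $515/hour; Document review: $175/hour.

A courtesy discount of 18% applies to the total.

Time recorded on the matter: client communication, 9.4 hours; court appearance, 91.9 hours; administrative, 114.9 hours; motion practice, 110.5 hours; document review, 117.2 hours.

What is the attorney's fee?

Client communication: 9.4 × $270 = $2,538.00
Court appearance: 91.9 × $500 = $45,950.00
Administrative: 114.9 × $155 = $17,809.50
Motion practice: 110.5 × $515 = $56,907.50
Document review: 117.2 × $175 = $20,510.00
Subtotal: $143,715.00
Less 18% discount: −$25,868.70
Total: $143,715.00 − $25,868.70 = $117,846.30

$117,846.30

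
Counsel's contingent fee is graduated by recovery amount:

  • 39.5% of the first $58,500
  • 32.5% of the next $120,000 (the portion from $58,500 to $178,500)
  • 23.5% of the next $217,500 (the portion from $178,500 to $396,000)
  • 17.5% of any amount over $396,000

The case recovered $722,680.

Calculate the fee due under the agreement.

$170,389.00

First $58,500 at 39.5% = $23,107.50
Next $120,000 at 32.5% = $39,000.00
Next $217,500 at 23.5% = $51,112.50
Remaining $326,680 at 17.5% = $57,169.00
Fee: $23,107.50 + $39,000.00 + $51,112.50 + $57,169.00 = $170,389.00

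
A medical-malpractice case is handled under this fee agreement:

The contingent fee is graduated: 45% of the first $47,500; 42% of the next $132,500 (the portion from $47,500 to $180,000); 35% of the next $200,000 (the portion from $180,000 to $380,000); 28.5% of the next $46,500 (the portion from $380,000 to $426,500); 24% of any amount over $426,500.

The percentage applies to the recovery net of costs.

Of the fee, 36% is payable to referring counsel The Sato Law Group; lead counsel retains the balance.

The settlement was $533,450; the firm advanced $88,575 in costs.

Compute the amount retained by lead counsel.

$105,400.00

Fee base (net of costs): $533,450 − $88,575 = $444,875
First $47,500 at 45% = $21,375.00
Next $132,500 at 42% = $55,650.00
Next $200,000 at 35% = $70,000.00
Next $46,500 at 28.5% = $13,252.50
Remaining $18,375 at 24% = $4,410.00
Fee: $21,375.00 + $55,650.00 + $70,000.00 + $13,252.50 + $4,410.00 = $164,687.50
Referral share: 36% of $164,687.50 = $59,287.50; lead counsel retains $164,687.50 − $59,287.50 = $105,400.00.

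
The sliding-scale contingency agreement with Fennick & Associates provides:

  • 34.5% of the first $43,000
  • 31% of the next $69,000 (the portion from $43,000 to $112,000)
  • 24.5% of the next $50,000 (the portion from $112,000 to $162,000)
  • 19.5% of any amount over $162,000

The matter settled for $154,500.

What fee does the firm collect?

First $43,000 at 34.5% = $14,835.00
Next $69,000 at 31% = $21,390.00
Remaining $42,500 at 24.5% = $10,412.50
Fee: $14,835.00 + $21,390.00 + $10,412.50 = $46,637.50

$46,637.50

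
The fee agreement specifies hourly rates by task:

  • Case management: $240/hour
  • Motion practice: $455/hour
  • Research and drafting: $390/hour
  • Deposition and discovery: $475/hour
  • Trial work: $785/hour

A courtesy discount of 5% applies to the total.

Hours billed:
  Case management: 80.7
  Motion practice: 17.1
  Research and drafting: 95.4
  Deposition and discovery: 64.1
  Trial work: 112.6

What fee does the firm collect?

Case management: 80.7 × $240 = $19,368.00
Motion practice: 17.1 × $455 = $7,780.50
Research and drafting: 95.4 × $390 = $37,206.00
Deposition and discovery: 64.1 × $475 = $30,447.50
Trial work: 112.6 × $785 = $88,391.00
Subtotal: $183,193.00
Less 5% discount: −$9,159.65
Total: $183,193.00 − $9,159.65 = $174,033.35

$174,033.35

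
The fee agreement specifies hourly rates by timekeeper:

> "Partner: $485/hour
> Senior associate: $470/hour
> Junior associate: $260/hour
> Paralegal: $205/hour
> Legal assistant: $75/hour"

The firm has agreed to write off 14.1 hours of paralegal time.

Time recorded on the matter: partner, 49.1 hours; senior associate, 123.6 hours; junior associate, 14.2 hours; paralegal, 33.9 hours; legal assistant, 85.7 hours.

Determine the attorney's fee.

$96,084.00

Partner: 49.1 × $485 = $23,813.50
Senior associate: 123.6 × $470 = $58,092.00
Junior associate: 14.2 × $260 = $3,692.00
Paralegal: 33.9 × $205 = $6,949.50
Legal assistant: 85.7 × $75 = $6,427.50
Subtotal: $98,974.50
Write-off: 14.1 × $205 = $2,890.50
Total: $98,974.50 − $2,890.50 = $96,084.00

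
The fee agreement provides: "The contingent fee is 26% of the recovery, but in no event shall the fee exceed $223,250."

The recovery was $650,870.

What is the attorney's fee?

26% of $650,870 = $169,226.20
That is under the $223,250 cap.

$169,226.20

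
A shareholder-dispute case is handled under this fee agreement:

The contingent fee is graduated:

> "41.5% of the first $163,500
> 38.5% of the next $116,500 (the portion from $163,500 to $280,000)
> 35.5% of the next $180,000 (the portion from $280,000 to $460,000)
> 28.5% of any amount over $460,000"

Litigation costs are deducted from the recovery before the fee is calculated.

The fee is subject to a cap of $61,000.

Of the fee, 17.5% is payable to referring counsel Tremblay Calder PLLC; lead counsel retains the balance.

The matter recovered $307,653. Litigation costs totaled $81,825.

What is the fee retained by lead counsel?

$50,325.00

Fee base (net of costs): $307,653 − $81,825 = $225,828
First $163,500 at 41.5% = $67,852.50
Remaining $62,328 at 38.5% = $23,996.28
Fee: $67,852.50 + $23,996.28 = $91,848.78
$91,848.78 exceeds the $61,000 cap, so the fee is capped at $61,000.00.
Referral share: 17.5% of $61,000.00 = $10,675.00; lead counsel retains $61,000.00 − $10,675.00 = $50,325.00.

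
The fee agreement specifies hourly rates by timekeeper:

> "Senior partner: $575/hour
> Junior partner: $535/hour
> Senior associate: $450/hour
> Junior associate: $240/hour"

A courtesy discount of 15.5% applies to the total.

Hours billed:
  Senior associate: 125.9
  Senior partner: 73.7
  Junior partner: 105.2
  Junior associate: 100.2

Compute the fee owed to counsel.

$151,561.31

Senior partner: 73.7 × $575 = $42,377.50
Junior partner: 105.2 × $535 = $56,282.00
Senior associate: 125.9 × $450 = $56,655.00
Junior associate: 100.2 × $240 = $24,048.00
Subtotal: $179,362.50
Less 15.5% discount: −$27,801.19
Total: $179,362.50 − $27,801.19 = $151,561.31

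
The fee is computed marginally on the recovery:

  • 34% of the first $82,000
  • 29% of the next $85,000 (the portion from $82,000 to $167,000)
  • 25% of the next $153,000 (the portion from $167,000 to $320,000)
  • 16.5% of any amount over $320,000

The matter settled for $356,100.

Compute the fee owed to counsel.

First $82,000 at 34% = $27,880.00
Next $85,000 at 29% = $24,650.00
Next $153,000 at 25% = $38,250.00
Remaining $36,100 at 16.5% = $5,956.50
Fee: $27,880.00 + $24,650.00 + $38,250.00 + $5,956.50 = $96,736.50

$96,736.50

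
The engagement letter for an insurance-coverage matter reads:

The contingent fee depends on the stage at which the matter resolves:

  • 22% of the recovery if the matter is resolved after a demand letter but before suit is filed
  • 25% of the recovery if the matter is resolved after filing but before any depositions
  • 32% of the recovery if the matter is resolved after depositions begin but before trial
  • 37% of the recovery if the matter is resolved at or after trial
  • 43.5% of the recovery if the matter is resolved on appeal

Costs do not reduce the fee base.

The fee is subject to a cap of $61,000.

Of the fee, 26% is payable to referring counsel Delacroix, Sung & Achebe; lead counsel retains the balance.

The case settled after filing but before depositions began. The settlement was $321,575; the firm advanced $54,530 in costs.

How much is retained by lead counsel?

$45,140.00

Fee base is the gross recovery, $321,575; costs are reimbursed separately.
The matter settled after filing but before depositions began, so the 25% rate applies.
$321,575 × 25% = $80,393.75
$80,393.75 exceeds the $61,000 cap, so the fee is capped at $61,000.00.
Referral share: 26% of $61,000.00 = $15,860.00; lead counsel retains $61,000.00 − $15,860.00 = $45,140.00.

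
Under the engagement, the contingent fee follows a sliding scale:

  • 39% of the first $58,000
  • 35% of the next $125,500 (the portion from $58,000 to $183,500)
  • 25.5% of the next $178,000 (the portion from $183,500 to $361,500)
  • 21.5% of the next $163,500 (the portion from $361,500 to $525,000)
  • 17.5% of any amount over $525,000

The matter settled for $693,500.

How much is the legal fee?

$176,575.00

First $58,000 at 39% = $22,620.00
Next $125,500 at 35% = $43,925.00
Next $178,000 at 25.5% = $45,390.00
Next $163,500 at 21.5% = $35,152.50
Remaining $168,500 at 17.5% = $29,487.50
Fee: $22,620.00 + $43,925.00 + $45,390.00 + $35,152.50 + $29,487.50 = $176,575.00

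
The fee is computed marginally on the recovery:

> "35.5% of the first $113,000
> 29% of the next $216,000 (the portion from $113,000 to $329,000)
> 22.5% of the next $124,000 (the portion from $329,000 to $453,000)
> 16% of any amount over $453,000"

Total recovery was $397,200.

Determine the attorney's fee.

First $113,000 at 35.5% = $40,115.00
Next $216,000 at 29% = $62,640.00
Remaining $68,200 at 22.5% = $15,345.00
Fee: $40,115.00 + $62,640.00 + $15,345.00 = $118,100.00

$118,100.00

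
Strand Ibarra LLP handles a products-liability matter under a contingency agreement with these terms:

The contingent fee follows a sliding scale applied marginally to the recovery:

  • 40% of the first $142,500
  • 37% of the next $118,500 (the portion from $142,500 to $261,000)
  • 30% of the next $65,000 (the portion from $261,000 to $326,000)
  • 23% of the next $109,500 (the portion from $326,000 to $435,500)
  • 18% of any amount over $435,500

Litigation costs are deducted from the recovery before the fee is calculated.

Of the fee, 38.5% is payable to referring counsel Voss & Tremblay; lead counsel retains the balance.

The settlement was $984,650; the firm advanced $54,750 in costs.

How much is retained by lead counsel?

Fee base (net of costs): $984,650 − $54,750 = $929,900
First $142,500 at 40% = $57,000.00
Next $118,500 at 37% = $43,845.00
Next $65,000 at 30% = $19,500.00
Next $109,500 at 23% = $25,185.00
Remaining $494,400 at 18% = $88,992.00
Fee: $57,000.00 + $43,845.00 + $19,500.00 + $25,185.00 + $88,992.00 = $234,522.00
Referral share: 38.5% of $234,522.00 = $90,290.97; lead counsel retains $234,522.00 − $90,290.97 = $144,231.03.

$144,231.03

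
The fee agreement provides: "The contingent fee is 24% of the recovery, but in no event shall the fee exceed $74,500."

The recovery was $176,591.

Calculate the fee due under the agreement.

24% of $176,591 = $42,381.84
That is under the $74,500 cap.

$42,381.84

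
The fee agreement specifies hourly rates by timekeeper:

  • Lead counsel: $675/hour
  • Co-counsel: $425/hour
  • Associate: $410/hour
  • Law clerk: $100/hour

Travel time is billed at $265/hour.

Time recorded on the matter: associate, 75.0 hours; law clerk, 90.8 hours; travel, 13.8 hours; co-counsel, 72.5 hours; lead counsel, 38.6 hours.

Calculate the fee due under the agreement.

$100,354.50

Lead counsel: 38.6 × $675 = $26,055.00
Co-counsel: 72.5 × $425 = $30,812.50
Associate: 75.0 × $410 = $30,750.00
Law clerk: 90.8 × $100 = $9,080.00
Subtotal: $26,055.00 + $30,812.50 + $30,750.00 + $9,080.00 = $96,697.50
Travel: 13.8 × $265 = $3,657.00
Total: $96,697.50 + $3,657.00 = $100,354.50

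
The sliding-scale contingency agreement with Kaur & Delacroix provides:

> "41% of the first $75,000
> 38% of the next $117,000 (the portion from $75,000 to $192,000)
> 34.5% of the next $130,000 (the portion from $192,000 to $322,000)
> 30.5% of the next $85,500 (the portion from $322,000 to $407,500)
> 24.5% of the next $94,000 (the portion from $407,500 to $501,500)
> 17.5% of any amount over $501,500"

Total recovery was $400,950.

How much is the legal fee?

$144,139.75

First $75,000 at 41% = $30,750.00
Next $117,000 at 38% = $44,460.00
Next $130,000 at 34.5% = $44,850.00
Remaining $78,950 at 30.5% = $24,079.75
Fee: $30,750.00 + $44,460.00 + $44,850.00 + $24,079.75 = $144,139.75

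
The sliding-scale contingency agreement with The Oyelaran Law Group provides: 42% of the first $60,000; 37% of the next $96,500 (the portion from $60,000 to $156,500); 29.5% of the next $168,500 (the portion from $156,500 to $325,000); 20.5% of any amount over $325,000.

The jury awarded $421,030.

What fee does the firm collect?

First $60,000 at 42% = $25,200.00
Next $96,500 at 37% = $35,705.00
Next $168,500 at 29.5% = $49,707.50
Remaining $96,030 at 20.5% = $19,686.15
Fee: $25,200.00 + $35,705.00 + $49,707.50 + $19,686.15 = $130,298.65

$130,298.65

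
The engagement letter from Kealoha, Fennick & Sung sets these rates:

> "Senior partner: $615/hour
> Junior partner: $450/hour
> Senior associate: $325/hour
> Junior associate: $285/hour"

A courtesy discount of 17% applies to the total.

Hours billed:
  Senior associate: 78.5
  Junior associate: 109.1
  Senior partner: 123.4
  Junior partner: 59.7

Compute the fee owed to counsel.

Senior partner: 123.4 × $615 = $75,891.00
Junior partner: 59.7 × $450 = $26,865.00
Senior associate: 78.5 × $325 = $25,512.50
Junior associate: 109.1 × $285 = $31,093.50
Subtotal: $159,362.00
Less 17% discount: −$27,091.54
Total: $159,362.00 − $27,091.54 = $132,270.46

$132,270.46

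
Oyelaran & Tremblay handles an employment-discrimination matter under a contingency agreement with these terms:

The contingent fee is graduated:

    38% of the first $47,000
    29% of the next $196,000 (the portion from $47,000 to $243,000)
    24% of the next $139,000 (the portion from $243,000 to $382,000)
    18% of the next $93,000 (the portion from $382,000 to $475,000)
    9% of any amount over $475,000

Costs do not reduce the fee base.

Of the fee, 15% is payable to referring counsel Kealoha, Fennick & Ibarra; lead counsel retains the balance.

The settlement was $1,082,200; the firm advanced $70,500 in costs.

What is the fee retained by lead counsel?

$152,530.80

Fee base is the gross recovery, $1,082,200; costs are reimbursed separately.
First $47,000 at 38% = $17,860.00
Next $196,000 at 29% = $56,840.00
Next $139,000 at 24% = $33,360.00
Next $93,000 at 18% = $16,740.00
Remaining $607,200 at 9% = $54,648.00
Fee: $17,860.00 + $56,840.00 + $33,360.00 + $16,740.00 + $54,648.00 = $179,448.00
Referral share: 15% of $179,448.00 = $26,917.20; lead counsel retains $179,448.00 − $26,917.20 = $152,530.80.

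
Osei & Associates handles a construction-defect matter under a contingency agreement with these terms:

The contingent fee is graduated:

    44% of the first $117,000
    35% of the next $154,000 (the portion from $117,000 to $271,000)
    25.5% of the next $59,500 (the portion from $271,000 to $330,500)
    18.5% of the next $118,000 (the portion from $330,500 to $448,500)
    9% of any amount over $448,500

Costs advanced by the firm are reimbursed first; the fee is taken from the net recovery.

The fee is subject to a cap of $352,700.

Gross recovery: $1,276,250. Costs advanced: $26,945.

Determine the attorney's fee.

$214,454.95

Fee base (net of costs): $1,276,250 − $26,945 = $1,249,305
First $117,000 at 44% = $51,480.00
Next $154,000 at 35% = $53,900.00
Next $59,500 at 25.5% = $15,172.50
Next $118,000 at 18.5% = $21,830.00
Remaining $800,805 at 9% = $72,072.45
Fee: $51,480.00 + $53,900.00 + $15,172.50 + $21,830.00 + $72,072.45 = $214,454.95
$214,454.95 is under the $352,700 cap.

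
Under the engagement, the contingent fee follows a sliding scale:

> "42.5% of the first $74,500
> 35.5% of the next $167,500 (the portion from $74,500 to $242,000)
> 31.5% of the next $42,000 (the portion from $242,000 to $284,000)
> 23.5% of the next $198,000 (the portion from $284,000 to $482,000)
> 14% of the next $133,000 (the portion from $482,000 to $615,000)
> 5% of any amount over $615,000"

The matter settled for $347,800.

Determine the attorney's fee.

$119,348.00

First $74,500 at 42.5% = $31,662.50
Next $167,500 at 35.5% = $59,462.50
Next $42,000 at 31.5% = $13,230.00
Remaining $63,800 at 23.5% = $14,993.00
Fee: $31,662.50 + $59,462.50 + $13,230.00 + $14,993.00 = $119,348.00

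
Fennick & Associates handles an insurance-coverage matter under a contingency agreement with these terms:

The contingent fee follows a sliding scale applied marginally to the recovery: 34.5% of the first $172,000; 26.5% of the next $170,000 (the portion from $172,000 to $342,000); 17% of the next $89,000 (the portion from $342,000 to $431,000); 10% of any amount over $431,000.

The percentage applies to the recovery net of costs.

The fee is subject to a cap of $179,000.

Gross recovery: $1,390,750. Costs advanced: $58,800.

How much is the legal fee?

$179,000.00

Fee base (net of costs): $1,390,750 − $58,800 = $1,331,950
First $172,000 at 34.5% = $59,340.00
Next $170,000 at 26.5% = $45,050.00
Next $89,000 at 17% = $15,130.00
Remaining $900,950 at 10% = $90,095.00
Fee: $59,340.00 + $45,050.00 + $15,130.00 + $90,095.00 = $209,615.00
$209,615.00 exceeds the $179,000 cap, so the fee is capped at $179,000.00.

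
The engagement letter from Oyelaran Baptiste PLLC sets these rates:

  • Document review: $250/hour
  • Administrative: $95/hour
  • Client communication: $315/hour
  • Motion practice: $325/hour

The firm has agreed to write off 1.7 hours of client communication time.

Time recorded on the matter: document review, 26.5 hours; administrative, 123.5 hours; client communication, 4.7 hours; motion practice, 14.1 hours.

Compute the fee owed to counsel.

$23,885.00

Document review: 26.5 × $250 = $6,625.00
Administrative: 123.5 × $95 = $11,732.50
Client communication: 4.7 × $315 = $1,480.50
Motion practice: 14.1 × $325 = $4,582.50
Subtotal: $24,420.50
Write-off: 1.7 × $315 = $535.50
Total: $24,420.50 − $535.50 = $23,885.00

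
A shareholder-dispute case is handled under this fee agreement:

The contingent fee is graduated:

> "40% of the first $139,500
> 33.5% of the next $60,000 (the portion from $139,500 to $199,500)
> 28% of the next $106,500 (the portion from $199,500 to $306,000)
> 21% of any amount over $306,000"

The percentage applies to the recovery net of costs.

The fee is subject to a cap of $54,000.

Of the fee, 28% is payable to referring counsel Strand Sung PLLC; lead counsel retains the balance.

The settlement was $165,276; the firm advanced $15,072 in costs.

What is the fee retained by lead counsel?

Fee base (net of costs): $165,276 − $15,072 = $150,204
First $139,500 at 40% = $55,800.00
Remaining $10,704 at 33.5% = $3,585.84
Fee: $55,800.00 + $3,585.84 = $59,385.84
$59,385.84 exceeds the $54,000 cap, so the fee is capped at $54,000.00.
Referral share: 28% of $54,000.00 = $15,120.00; lead counsel retains $54,000.00 − $15,120.00 = $38,880.00.

$38,880.00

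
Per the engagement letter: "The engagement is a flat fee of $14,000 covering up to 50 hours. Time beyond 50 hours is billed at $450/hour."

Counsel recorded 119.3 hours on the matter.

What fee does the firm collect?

Flat fee: $14,000.00
Excess hours: 119.3 − 50 = 69.3
Overrun: 69.3 × $450 = $31,185.00
Total: $14,000.00 + $31,185.00 = $45,185.00

$45,185.00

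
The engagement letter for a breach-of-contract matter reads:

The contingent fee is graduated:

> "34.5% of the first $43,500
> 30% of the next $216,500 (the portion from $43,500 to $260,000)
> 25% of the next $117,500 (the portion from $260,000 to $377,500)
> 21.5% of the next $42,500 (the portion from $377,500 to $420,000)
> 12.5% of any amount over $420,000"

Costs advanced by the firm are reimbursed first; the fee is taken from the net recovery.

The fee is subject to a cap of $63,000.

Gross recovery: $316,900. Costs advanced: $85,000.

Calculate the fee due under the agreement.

Fee base (net of costs): $316,900 − $85,000 = $231,900
First $43,500 at 34.5% = $15,007.50
Remaining $188,400 at 30% = $56,520.00
Fee: $15,007.50 + $56,520.00 = $71,527.50
$71,527.50 exceeds the $63,000 cap, so the fee is capped at $63,000.00.

$63,000.00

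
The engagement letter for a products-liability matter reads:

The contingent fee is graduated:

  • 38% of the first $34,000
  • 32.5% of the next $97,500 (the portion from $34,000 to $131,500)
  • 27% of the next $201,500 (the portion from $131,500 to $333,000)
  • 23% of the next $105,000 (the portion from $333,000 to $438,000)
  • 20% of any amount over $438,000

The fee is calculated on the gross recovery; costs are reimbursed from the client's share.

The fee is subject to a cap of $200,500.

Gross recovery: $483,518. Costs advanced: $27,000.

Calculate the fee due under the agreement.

Fee base is the gross recovery, $483,518; costs are reimbursed separately.
First $34,000 at 38% = $12,920.00
Next $97,500 at 32.5% = $31,687.50
Next $201,500 at 27% = $54,405.00
Next $105,000 at 23% = $24,150.00
Remaining $45,518 at 20% = $9,103.60
Fee: $12,920.00 + $31,687.50 + $54,405.00 + $24,150.00 + $9,103.60 = $132,266.10
$132,266.10 is under the $200,500 cap.

$132,266.10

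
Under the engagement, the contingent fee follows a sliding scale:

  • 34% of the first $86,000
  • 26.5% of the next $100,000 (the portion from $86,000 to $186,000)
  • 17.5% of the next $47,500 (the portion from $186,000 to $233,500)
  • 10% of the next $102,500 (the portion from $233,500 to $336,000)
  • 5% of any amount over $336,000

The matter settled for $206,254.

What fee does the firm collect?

$59,284.45

First $86,000 at 34% = $29,240.00
Next $100,000 at 26.5% = $26,500.00
Remaining $20,254 at 17.5% = $3,544.45
Fee: $29,240.00 + $26,500.00 + $3,544.45 = $59,284.45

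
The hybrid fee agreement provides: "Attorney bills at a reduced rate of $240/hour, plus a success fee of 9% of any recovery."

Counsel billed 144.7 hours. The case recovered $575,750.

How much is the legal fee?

Hourly: 144.7 × $240 = $34,728.00
Success fee: 9% of $575,750 = $51,817.50
Total: $34,728.00 + $51,817.50 = $86,545.50

$86,545.50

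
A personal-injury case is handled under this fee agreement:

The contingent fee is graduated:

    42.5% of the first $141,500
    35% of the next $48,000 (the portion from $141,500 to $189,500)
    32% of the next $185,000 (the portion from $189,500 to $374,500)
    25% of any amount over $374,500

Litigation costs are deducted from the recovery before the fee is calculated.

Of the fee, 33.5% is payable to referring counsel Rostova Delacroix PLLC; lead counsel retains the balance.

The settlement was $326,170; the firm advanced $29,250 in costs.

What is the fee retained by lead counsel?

Fee base (net of costs): $326,170 − $29,250 = $296,920
First $141,500 at 42.5% = $60,137.50
Next $48,000 at 35% = $16,800.00
Remaining $107,420 at 32% = $34,374.40
Fee: $60,137.50 + $16,800.00 + $34,374.40 = $111,311.90
Referral share: 33.5% of $111,311.90 = $37,289.49; lead counsel retains $111,311.90 − $37,289.49 = $74,022.41.

$74,022.41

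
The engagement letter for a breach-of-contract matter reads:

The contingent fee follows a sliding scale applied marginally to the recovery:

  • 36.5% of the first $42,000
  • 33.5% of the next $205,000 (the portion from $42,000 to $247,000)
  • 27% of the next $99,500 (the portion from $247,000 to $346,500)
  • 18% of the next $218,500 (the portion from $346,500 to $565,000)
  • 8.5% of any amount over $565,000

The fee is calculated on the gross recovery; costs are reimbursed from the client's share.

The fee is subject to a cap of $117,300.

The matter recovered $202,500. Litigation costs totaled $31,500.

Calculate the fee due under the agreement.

$69,097.50

Fee base is the gross recovery, $202,500; costs are reimbursed separately.
First $42,000 at 36.5% = $15,330.00
Remaining $160,500 at 33.5% = $53,767.50
Fee: $15,330.00 + $53,767.50 = $69,097.50
$69,097.50 is under the $117,300 cap.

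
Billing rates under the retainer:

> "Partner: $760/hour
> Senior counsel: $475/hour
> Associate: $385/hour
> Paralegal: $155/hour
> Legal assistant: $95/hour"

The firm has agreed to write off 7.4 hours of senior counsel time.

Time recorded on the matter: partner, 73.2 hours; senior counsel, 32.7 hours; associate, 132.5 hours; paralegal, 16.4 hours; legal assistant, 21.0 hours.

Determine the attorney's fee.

$123,199.00

Partner: 73.2 × $760 = $55,632.00
Senior counsel: 32.7 × $475 = $15,532.50
Associate: 132.5 × $385 = $51,012.50
Paralegal: 16.4 × $155 = $2,542.00
Legal assistant: 21.0 × $95 = $1,995.00
Subtotal: $126,714.00
Write-off: 7.4 × $475 = $3,515.00
Total: $126,714.00 − $3,515.00 = $123,199.00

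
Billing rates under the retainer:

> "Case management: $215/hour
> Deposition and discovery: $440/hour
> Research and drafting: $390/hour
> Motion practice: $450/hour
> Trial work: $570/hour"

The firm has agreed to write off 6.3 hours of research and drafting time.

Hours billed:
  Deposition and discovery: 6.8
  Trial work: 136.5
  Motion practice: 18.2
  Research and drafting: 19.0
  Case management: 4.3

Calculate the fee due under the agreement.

Case management: 4.3 × $215 = $924.50
Deposition and discovery: 6.8 × $440 = $2,992.00
Research and drafting: 19.0 × $390 = $7,410.00
Motion practice: 18.2 × $450 = $8,190.00
Trial work: 136.5 × $570 = $77,805.00
Subtotal: $97,321.50
Write-off: 6.3 × $390 = $2,457.00
Total: $97,321.50 − $2,457.00 = $94,864.50

$94,864.50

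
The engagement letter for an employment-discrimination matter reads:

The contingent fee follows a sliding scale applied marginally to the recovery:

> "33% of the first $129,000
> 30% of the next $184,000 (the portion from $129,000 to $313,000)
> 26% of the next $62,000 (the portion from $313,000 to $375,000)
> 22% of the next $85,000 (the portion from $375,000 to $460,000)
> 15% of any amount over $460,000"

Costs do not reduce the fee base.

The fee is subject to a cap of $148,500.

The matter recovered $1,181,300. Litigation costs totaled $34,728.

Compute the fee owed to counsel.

Fee base is the gross recovery, $1,181,300; costs are reimbursed separately.
First $129,000 at 33% = $42,570.00
Next $184,000 at 30% = $55,200.00
Next $62,000 at 26% = $16,120.00
Next $85,000 at 22% = $18,700.00
Remaining $721,300 at 15% = $108,195.00
Fee: $42,570.00 + $55,200.00 + $16,120.00 + $18,700.00 + $108,195.00 = $240,785.00
$240,785.00 exceeds the $148,500 cap, so the fee is capped at $148,500.00.

$148,500.00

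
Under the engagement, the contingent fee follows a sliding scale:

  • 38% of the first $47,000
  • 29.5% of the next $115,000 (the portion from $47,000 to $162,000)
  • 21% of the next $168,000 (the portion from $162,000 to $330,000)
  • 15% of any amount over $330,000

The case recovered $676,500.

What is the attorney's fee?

First $47,000 at 38% = $17,860.00
Next $115,000 at 29.5% = $33,925.00
Next $168,000 at 21% = $35,280.00
Remaining $346,500 at 15% = $51,975.00
Fee: $17,860.00 + $33,925.00 + $35,280.00 + $51,975.00 = $139,040.00

$139,040.00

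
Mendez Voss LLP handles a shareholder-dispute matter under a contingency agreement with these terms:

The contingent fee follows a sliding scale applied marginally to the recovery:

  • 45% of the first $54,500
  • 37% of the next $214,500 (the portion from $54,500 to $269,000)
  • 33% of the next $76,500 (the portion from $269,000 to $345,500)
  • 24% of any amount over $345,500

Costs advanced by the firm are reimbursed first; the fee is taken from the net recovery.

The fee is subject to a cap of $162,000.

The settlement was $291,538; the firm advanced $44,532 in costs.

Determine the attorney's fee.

Fee base (net of costs): $291,538 − $44,532 = $247,006
First $54,500 at 45% = $24,525.00
Remaining $192,506 at 37% = $71,227.22
Fee: $24,525.00 + $71,227.22 = $95,752.22
$95,752.22 is under the $162,000 cap.

$95,752.22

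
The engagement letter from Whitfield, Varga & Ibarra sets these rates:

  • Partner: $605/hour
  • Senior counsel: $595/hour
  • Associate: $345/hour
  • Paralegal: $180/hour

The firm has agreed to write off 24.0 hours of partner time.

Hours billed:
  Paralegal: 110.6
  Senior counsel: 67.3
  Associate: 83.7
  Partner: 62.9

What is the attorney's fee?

Partner: 62.9 × $605 = $38,054.50
Senior counsel: 67.3 × $595 = $40,043.50
Associate: 83.7 × $345 = $28,876.50
Paralegal: 110.6 × $180 = $19,908.00
Subtotal: $126,882.50
Write-off: 24.0 × $605 = $14,520.00
Total: $126,882.50 − $14,520.00 = $112,362.50

$112,362.50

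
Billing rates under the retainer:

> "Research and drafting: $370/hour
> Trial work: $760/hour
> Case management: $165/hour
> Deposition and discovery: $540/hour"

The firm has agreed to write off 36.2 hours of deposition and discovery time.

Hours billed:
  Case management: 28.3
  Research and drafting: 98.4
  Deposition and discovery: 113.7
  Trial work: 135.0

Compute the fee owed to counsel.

Research and drafting: 98.4 × $370 = $36,408.00
Trial work: 135.0 × $760 = $102,600.00
Case management: 28.3 × $165 = $4,669.50
Deposition and discovery: 113.7 × $540 = $61,398.00
Subtotal: $205,075.50
Write-off: 36.2 × $540 = $19,548.00
Total: $205,075.50 − $19,548.00 = $185,527.50

$185,527.50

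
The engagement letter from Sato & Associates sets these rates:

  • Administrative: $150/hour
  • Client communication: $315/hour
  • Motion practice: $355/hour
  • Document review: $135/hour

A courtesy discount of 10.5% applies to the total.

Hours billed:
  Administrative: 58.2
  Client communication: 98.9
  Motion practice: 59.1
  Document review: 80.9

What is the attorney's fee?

$64,248.02

Administrative: 58.2 × $150 = $8,730.00
Client communication: 98.9 × $315 = $31,153.50
Motion practice: 59.1 × $355 = $20,980.50
Document review: 80.9 × $135 = $10,921.50
Subtotal: $71,785.50
Less 10.5% discount: −$7,537.48
Total: $71,785.50 − $7,537.48 = $64,248.02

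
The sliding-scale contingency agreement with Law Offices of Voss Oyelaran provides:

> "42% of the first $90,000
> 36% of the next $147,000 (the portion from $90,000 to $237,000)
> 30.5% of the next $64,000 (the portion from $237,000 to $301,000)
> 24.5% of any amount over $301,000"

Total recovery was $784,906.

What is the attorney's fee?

First $90,000 at 42% = $37,800.00
Next $147,000 at 36% = $52,920.00
Next $64,000 at 30.5% = $19,520.00
Remaining $483,906 at 24.5% = $118,556.97
Fee: $37,800.00 + $52,920.00 + $19,520.00 + $118,556.97 = $228,796.97

$228,796.97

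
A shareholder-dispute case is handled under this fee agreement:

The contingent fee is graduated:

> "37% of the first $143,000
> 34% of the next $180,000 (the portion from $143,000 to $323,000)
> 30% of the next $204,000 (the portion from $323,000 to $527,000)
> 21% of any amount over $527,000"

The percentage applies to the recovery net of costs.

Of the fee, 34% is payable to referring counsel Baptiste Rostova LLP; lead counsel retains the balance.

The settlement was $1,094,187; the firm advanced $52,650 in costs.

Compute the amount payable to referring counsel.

Fee base (net of costs): $1,094,187 − $52,650 = $1,041,537
First $143,000 at 37% = $52,910.00
Next $180,000 at 34% = $61,200.00
Next $204,000 at 30% = $61,200.00
Remaining $514,537 at 21% = $108,052.77
Fee: $52,910.00 + $61,200.00 + $61,200.00 + $108,052.77 = $283,362.77
Referral share: 34% of $283,362.77 = $96,343.34; lead counsel retains $283,362.77 − $96,343.34 = $187,019.43.

$96,343.34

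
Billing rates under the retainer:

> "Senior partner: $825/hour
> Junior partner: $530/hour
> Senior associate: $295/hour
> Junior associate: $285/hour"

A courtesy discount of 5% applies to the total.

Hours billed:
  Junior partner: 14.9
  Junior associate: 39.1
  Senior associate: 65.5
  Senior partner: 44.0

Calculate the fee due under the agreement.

$70,929.85

Senior partner: 44.0 × $825 = $36,300.00
Junior partner: 14.9 × $530 = $7,897.00
Senior associate: 65.5 × $295 = $19,322.50
Junior associate: 39.1 × $285 = $11,143.50
Subtotal: $74,663.00
Less 5% discount: −$3,733.15
Total: $74,663.00 − $3,733.15 = $70,929.85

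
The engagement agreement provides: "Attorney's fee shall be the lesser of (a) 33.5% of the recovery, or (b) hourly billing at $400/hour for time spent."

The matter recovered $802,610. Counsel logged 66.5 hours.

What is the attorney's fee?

(a) 33.5% of $802,610 = $268,874.35
(b) 66.5 × $400 = $26,600.00
The lesser is (b): $26,600.00.

$26,600.00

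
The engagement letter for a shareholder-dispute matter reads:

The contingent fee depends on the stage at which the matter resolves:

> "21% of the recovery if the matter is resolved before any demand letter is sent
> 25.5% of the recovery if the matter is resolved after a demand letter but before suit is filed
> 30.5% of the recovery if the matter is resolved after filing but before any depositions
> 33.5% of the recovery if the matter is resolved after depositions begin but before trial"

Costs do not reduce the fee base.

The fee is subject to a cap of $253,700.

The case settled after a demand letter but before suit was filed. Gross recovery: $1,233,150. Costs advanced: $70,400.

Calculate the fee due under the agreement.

$253,700.00

Fee base is the gross recovery, $1,233,150; costs are reimbursed separately.
The matter settled after a demand letter but before suit was filed, so the 25.5% rate applies.
$1,233,150 × 25.5% = $314,453.25
$314,453.25 exceeds the $253,700 cap, so the fee is capped at $253,700.00.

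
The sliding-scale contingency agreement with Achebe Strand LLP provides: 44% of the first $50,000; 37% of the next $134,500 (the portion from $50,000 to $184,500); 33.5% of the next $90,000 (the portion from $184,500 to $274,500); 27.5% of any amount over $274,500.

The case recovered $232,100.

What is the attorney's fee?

$87,711.00

First $50,000 at 44% = $22,000.00
Next $134,500 at 37% = $49,765.00
Remaining $47,600 at 33.5% = $15,946.00
Fee: $22,000.00 + $49,765.00 + $15,946.00 = $87,711.00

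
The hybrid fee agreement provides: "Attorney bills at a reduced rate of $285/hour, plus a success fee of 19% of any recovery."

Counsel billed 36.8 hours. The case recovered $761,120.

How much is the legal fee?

Hourly: 36.8 × $285 = $10,488.00
Success fee: 19% of $761,120 = $144,612.80
Total: $10,488.00 + $144,612.80 = $155,100.80

$155,100.80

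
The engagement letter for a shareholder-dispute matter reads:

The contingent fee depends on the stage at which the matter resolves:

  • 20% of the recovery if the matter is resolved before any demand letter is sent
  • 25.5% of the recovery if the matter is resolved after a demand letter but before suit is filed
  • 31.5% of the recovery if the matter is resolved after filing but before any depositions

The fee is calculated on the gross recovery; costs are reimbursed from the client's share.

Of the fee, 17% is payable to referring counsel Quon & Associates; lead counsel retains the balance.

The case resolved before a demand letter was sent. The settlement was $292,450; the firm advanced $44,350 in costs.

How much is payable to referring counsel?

$9,943.30

Fee base is the gross recovery, $292,450; costs are reimbursed separately.
The matter resolved before a demand letter was sent, so the 20% rate applies.
$292,450 × 20% = $58,490.00
Referral share: 17% of $58,490.00 = $9,943.30; lead counsel retains $58,490.00 − $9,943.30 = $48,546.70.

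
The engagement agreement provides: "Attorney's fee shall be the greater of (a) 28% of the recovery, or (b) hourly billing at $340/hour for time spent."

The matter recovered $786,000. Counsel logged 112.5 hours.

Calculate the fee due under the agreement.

$220,080.00

(a) 28% of $786,000 = $220,080.00
(b) 112.5 × $340 = $38,250.00
The greater is (a): $220,080.00.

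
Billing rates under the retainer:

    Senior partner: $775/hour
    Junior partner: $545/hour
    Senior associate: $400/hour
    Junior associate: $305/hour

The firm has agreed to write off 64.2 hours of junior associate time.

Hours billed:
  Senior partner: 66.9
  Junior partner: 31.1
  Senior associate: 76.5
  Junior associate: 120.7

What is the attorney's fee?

$116,629.50

Senior partner: 66.9 × $775 = $51,847.50
Junior partner: 31.1 × $545 = $16,949.50
Senior associate: 76.5 × $400 = $30,600.00
Junior associate: 120.7 × $305 = $36,813.50
Subtotal: $136,210.50
Write-off: 64.2 × $305 = $19,581.00
Total: $136,210.50 − $19,581.00 = $116,629.50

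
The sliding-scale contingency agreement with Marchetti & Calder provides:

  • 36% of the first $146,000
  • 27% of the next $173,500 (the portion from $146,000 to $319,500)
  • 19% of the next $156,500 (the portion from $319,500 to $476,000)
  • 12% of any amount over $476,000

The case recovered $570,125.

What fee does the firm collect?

$140,435.00

First $146,000 at 36% = $52,560.00
Next $173,500 at 27% = $46,845.00
Next $156,500 at 19% = $29,735.00
Remaining $94,125 at 12% = $11,295.00
Fee: $52,560.00 + $46,845.00 + $29,735.00 + $11,295.00 = $140,435.00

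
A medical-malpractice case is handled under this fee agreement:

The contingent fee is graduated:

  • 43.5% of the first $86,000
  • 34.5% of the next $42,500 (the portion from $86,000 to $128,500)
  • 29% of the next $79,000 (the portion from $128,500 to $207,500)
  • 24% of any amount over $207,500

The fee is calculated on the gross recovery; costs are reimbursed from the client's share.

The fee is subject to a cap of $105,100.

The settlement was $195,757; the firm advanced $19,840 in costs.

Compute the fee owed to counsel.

$71,577.03

Fee base is the gross recovery, $195,757; costs are reimbursed separately.
First $86,000 at 43.5% = $37,410.00
Next $42,500 at 34.5% = $14,662.50
Remaining $67,257 at 29% = $19,504.53
Fee: $37,410.00 + $14,662.50 + $19,504.53 = $71,577.03
$71,577.03 is under the $105,100 cap.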